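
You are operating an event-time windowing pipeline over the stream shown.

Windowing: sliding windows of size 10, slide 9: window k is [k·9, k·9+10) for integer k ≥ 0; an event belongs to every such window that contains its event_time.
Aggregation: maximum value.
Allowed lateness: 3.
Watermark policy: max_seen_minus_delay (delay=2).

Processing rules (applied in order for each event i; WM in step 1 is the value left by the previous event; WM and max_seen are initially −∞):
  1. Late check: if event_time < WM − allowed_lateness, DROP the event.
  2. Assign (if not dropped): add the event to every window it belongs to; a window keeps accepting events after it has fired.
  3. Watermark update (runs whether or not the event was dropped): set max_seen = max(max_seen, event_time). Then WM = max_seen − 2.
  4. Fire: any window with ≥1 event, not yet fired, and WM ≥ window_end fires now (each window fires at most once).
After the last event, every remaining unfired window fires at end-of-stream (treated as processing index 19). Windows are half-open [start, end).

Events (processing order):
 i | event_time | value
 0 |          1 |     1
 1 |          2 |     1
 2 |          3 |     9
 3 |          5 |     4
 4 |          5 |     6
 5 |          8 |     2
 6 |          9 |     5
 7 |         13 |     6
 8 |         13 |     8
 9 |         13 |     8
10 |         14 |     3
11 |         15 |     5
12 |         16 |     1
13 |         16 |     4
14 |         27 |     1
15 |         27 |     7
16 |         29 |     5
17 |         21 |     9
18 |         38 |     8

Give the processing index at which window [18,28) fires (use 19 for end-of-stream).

i=0 t=1 v=1: → [0,10); WM=-1
i=1 t=2 v=1: → [0,10); WM=0
i=2 t=3 v=9: → [0,10); WM=1
i=3 t=5 v=4: → [0,10); WM=3
i=4 t=5 v=6: → [0,10); WM=3
i=5 t=8 v=2: → [0,10); WM=6
i=6 t=9 v=5: → [9,19),[0,10); WM=7
i=7 t=13 v=6: → [9,19); WM=11; [0,10) fires=9
i=8 t=13 v=8: → [9,19); WM=11
i=9 t=13 v=8: → [9,19); WM=11
i=10 t=14 v=3: → [9,19); WM=12
i=11 t=15 v=5: → [9,19); WM=13
i=12 t=16 v=1: → [9,19); WM=14
i=13 t=16 v=4: → [9,19); WM=14
i=14 t=27 v=1: → [27,37),[18,28); WM=25; [9,19) fires=8
i=15 t=27 v=7: → [27,37),[18,28); WM=25
i=16 t=29 v=5: → [27,37); WM=27
i=17 t=21 v=9: DROP (t<27-3); WM=27
i=18 t=38 v=8: → [36,46); WM=36; [18,28) fires=7

18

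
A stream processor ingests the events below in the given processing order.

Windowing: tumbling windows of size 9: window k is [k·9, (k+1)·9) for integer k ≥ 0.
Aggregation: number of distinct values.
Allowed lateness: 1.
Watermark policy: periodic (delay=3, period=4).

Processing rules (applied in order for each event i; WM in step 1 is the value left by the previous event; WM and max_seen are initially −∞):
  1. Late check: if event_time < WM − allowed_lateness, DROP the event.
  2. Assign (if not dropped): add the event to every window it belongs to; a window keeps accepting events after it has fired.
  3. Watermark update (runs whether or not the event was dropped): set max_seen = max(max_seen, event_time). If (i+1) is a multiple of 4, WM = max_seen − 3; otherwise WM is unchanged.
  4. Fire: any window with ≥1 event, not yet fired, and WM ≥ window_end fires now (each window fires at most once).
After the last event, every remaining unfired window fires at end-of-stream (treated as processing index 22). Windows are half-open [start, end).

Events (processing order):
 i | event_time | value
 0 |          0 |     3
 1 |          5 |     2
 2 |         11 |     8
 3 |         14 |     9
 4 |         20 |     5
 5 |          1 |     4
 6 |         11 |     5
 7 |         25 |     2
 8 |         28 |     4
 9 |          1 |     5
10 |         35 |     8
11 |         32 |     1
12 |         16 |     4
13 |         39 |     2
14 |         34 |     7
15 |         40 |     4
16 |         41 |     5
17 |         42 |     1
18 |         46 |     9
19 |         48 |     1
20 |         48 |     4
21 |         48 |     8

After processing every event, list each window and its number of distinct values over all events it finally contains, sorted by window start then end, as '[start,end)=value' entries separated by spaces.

[0,9)=2 [9,18)=3 [18,27)=2 [27,36)=4 [36,45)=4 [45,54)=4

i=0 t=0 v=3: → [0,9); WM=−∞
i=1 t=5 v=2: → [0,9); WM=−∞
i=2 t=11 v=8: → [9,18); WM=−∞
i=3 t=14 v=9: → [9,18); WM=11; [0,9) fires=2
i=4 t=20 v=5: → [18,27); WM=11
i=5 t=1 v=4: DROP (t<11-1); WM=11
i=6 t=11 v=5: → [9,18); WM=11
i=7 t=25 v=2: → [18,27); WM=22; [9,18) fires=3
i=8 t=28 v=4: → [27,36); WM=22
i=9 t=1 v=5: DROP (t<22-1); WM=22
i=10 t=35 v=8: → [27,36); WM=22
i=11 t=32 v=1: → [27,36); WM=32; [18,27) fires=2
i=12 t=16 v=4: DROP (t<32-1); WM=32
i=13 t=39 v=2: → [36,45); WM=32
i=14 t=34 v=7: → [27,36); WM=32
i=15 t=40 v=4: → [36,45); WM=37; [27,36) fires=4
i=16 t=41 v=5: → [36,45); WM=37
i=17 t=42 v=1: → [36,45); WM=37
i=18 t=46 v=9: → [45,54); WM=37
i=19 t=48 v=1: → [45,54); WM=45; [36,45) fires=4
i=20 t=48 v=4: → [45,54); WM=45
i=21 t=48 v=8: → [45,54); WM=45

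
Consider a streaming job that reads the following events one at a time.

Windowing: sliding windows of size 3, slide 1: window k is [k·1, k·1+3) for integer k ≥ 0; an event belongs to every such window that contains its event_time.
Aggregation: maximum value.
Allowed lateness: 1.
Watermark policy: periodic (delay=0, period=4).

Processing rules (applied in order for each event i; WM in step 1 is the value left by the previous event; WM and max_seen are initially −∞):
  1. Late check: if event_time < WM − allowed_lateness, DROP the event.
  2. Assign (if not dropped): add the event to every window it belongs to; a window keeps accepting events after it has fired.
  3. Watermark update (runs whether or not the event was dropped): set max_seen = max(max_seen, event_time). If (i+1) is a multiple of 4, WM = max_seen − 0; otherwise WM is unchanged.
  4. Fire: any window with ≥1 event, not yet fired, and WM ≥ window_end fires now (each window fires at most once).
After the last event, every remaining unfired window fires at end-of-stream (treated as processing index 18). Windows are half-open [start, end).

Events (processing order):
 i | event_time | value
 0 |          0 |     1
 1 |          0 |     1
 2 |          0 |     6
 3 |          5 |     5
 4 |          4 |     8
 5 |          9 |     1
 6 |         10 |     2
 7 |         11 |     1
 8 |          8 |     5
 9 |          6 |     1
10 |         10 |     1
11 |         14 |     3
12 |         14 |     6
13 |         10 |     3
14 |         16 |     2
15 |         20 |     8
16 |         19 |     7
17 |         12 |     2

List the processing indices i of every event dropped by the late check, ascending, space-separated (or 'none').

i=0 t=0 v=1: → [0,3); WM=−∞
i=1 t=0 v=1: → [0,3); WM=−∞
i=2 t=0 v=6: → [0,3); WM=−∞
i=3 t=5 v=5: → [5,8),[4,7),[3,6); WM=5; [0,3) fires=6
i=4 t=4 v=8: → [4,7),[3,6),[2,5); WM=5; [2,5) fires=8
i=5 t=9 v=1: → [9,12),[8,11),[7,10); WM=5
i=6 t=10 v=2: → [10,13),[9,12),[8,11); WM=5
i=7 t=11 v=1: → [11,14),[10,13),[9,12); WM=11; [3,6) fires=8 [4,7) fires=8 [5,8) fires=5 [7,10) fires=1 [8,11) fires=2
i=8 t=8 v=5: DROP (t<11-1); WM=11
i=9 t=6 v=1: DROP (t<11-1); WM=11
i=10 t=10 v=1: → [10,13),[9,12),[8,11); WM=11
i=11 t=14 v=3: → [14,17),[13,16),[12,15); WM=14; [9,12) fires=2 [10,13) fires=2 [11,14) fires=1
i=12 t=14 v=6: → [14,17),[13,16),[12,15); WM=14
i=13 t=10 v=3: DROP (t<14-1); WM=14
i=14 t=16 v=2: → [16,19),[15,18),[14,17); WM=14
i=15 t=20 v=8: → [20,23),[19,22),[18,21); WM=20; [12,15) fires=6 [13,16) fires=6 [14,17) fires=6 [15,18) fires=2 [16,19) fires=2
i=16 t=19 v=7: → [19,22),[18,21),[17,20); WM=20; [17,20) fires=7
i=17 t=12 v=2: DROP (t<20-1); WM=20

8 9 13 17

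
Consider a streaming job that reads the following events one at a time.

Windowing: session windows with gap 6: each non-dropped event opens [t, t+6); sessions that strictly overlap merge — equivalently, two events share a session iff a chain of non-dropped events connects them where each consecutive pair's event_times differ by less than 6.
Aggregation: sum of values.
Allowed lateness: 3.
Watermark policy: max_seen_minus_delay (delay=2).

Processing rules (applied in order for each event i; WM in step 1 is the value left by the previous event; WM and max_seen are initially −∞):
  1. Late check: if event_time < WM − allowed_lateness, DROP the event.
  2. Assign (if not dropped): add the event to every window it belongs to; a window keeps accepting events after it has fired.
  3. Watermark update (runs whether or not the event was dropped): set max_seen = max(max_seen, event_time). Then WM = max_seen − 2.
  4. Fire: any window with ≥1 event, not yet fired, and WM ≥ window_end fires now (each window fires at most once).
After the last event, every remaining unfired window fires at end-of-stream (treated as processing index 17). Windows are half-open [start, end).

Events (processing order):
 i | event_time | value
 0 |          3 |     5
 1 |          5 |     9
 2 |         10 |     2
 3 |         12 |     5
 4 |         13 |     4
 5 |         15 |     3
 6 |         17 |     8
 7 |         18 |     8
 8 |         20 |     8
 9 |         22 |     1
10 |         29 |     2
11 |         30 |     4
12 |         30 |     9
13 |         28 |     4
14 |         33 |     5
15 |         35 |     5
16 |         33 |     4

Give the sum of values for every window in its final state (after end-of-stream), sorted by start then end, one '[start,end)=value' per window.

[3,28)=53 [28,41)=33

i=0 t=3 v=5: → [3,9); WM=1
i=1 t=5 v=9: → [3,11); WM=3
i=2 t=10 v=2: → [3,16); WM=8
i=3 t=12 v=5: → [3,18); WM=10
i=4 t=13 v=4: → [3,19); WM=11
i=5 t=15 v=3: → [3,21); WM=13
i=6 t=17 v=8: → [3,23); WM=15
i=7 t=18 v=8: → [3,24); WM=16
i=8 t=20 v=8: → [3,26); WM=18
i=9 t=22 v=1: → [3,28); WM=20
i=10 t=29 v=2: → [29,35); WM=27
i=11 t=30 v=4: → [29,36); WM=28
i=12 t=30 v=9: → [29,36); WM=28
i=13 t=28 v=4: → [28,36); WM=28
i=14 t=33 v=5: → [28,39); WM=31
i=15 t=35 v=5: → [28,41); WM=33
i=16 t=33 v=4: → [28,41); WM=33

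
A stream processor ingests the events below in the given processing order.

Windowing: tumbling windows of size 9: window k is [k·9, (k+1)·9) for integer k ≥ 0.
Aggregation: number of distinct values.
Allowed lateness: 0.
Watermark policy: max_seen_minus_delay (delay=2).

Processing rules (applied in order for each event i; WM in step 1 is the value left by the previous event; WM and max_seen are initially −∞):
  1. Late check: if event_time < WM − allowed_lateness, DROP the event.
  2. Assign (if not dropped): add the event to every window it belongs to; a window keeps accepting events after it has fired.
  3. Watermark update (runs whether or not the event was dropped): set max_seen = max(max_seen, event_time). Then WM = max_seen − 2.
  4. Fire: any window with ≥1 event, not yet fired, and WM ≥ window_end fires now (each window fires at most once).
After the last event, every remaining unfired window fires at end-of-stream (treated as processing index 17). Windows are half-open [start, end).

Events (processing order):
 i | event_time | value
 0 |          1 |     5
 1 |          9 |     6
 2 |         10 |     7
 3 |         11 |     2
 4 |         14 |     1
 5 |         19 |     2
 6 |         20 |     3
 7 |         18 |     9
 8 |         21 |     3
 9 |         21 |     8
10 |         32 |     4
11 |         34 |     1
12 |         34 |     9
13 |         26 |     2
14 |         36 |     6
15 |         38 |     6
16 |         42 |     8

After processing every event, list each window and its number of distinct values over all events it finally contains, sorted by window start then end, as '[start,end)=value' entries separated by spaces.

[0,9)=1 [9,18)=4 [18,27)=4 [27,36)=3 [36,45)=2

i=0 t=1 v=5: → [0,9); WM=-1
i=1 t=9 v=6: → [9,18); WM=7
i=2 t=10 v=7: → [9,18); WM=8
i=3 t=11 v=2: → [9,18); WM=9; [0,9) fires=1
i=4 t=14 v=1: → [9,18); WM=12
i=5 t=19 v=2: → [18,27); WM=17
i=6 t=20 v=3: → [18,27); WM=18; [9,18) fires=4
i=7 t=18 v=9: → [18,27); WM=18
i=8 t=21 v=3: → [18,27); WM=19
i=9 t=21 v=8: → [18,27); WM=19
i=10 t=32 v=4: → [27,36); WM=30; [18,27) fires=4
i=11 t=34 v=1: → [27,36); WM=32
i=12 t=34 v=9: → [27,36); WM=32
i=13 t=26 v=2: DROP (t<32-0); WM=32
i=14 t=36 v=6: → [36,45); WM=34
i=15 t=38 v=6: → [36,45); WM=36; [27,36) fires=3
i=16 t=42 v=8: → [36,45); WM=40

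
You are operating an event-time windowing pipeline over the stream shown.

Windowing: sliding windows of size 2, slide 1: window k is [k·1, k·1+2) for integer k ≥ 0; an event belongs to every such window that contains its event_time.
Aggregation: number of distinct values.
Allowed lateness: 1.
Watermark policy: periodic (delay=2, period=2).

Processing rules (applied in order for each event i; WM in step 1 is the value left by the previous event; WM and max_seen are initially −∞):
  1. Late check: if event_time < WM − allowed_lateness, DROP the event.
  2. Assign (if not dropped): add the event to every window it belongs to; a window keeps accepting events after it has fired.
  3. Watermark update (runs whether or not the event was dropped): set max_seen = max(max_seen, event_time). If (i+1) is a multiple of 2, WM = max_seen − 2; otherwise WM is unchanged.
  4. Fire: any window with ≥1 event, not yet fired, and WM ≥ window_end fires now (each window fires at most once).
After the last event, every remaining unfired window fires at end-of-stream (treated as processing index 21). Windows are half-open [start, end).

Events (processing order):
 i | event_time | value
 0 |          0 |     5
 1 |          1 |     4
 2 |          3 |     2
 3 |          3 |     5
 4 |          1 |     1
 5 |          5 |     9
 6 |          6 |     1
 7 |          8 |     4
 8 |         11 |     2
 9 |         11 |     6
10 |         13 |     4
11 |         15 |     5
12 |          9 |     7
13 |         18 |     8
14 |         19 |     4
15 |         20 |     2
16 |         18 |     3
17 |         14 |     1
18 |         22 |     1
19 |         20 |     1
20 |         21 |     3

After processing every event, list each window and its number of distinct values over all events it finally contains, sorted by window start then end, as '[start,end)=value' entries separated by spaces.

i=0 t=0 v=5: → [0,2); WM=−∞
i=1 t=1 v=4: → [1,3),[0,2); WM=-1
i=2 t=3 v=2: → [3,5),[2,4); WM=-1
i=3 t=3 v=5: → [3,5),[2,4); WM=1
i=4 t=1 v=1: → [1,3),[0,2); WM=1
i=5 t=5 v=9: → [5,7),[4,6); WM=3; [0,2) fires=3 [1,3) fires=2
i=6 t=6 v=1: → [6,8),[5,7); WM=3
i=7 t=8 v=4: → [8,10),[7,9); WM=6; [2,4) fires=2 [3,5) fires=2 [4,6) fires=1
i=8 t=11 v=2: → [11,13),[10,12); WM=6
i=9 t=11 v=6: → [11,13),[10,12); WM=9; [5,7) fires=2 [6,8) fires=1 [7,9) fires=1
i=10 t=13 v=4: → [13,15),[12,14); WM=9
i=11 t=15 v=5: → [15,17),[14,16); WM=13; [8,10) fires=1 [10,12) fires=2 [11,13) fires=2
i=12 t=9 v=7: DROP (t<13-1); WM=13
i=13 t=18 v=8: → [18,20),[17,19); WM=16; [12,14) fires=1 [13,15) fires=1 [14,16) fires=1
i=14 t=19 v=4: → [19,21),[18,20); WM=16
i=15 t=20 v=2: → [20,22),[19,21); WM=18; [15,17) fires=1
i=16 t=18 v=3: → [18,20),[17,19); WM=18
i=17 t=14 v=1: DROP (t<18-1); WM=18
i=18 t=22 v=1: → [22,24),[21,23); WM=18
i=19 t=20 v=1: → [20,22),[19,21); WM=20; [17,19) fires=2 [18,20) fires=3
i=20 t=21 v=3: → [21,23),[20,22); WM=20

[0,2)=3 [1,3)=2 [2,4)=2 [3,5)=2 [4,6)=1 [5,7)=2 [6,8)=1 [7,9)=1 [8,10)=1 [10,12)=2 [11,13)=2 [12,14)=1 [13,15)=1 [14,16)=1 [15,17)=1 [17,19)=2 [18,20)=3 [19,21)=3 [20,22)=3 [21,23)=2 [22,24)=1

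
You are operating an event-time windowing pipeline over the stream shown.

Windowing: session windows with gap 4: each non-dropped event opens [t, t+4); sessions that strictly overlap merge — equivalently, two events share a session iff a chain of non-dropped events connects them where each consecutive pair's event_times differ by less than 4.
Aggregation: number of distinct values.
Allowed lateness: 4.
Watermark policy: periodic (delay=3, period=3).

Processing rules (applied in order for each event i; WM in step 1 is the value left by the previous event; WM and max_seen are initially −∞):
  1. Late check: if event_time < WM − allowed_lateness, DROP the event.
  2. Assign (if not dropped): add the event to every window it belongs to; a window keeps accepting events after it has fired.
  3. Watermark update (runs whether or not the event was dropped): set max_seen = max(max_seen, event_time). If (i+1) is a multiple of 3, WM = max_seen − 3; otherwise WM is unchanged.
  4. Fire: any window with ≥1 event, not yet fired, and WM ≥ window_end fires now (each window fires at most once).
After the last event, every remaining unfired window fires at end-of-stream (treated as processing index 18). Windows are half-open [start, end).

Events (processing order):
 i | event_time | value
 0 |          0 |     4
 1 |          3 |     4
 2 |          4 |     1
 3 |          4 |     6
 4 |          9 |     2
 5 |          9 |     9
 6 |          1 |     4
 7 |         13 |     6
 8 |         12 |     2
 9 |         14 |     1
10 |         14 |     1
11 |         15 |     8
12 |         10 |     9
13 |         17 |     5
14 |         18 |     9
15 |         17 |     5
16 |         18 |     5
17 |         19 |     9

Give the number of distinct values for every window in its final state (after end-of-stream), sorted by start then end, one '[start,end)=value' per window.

i=0 t=0 v=4: → [0,4); WM=−∞
i=1 t=3 v=4: → [0,7); WM=−∞
i=2 t=4 v=1: → [0,8); WM=1
i=3 t=4 v=6: → [0,8); WM=1
i=4 t=9 v=2: → [9,13); WM=1
i=5 t=9 v=9: → [9,13); WM=6
i=6 t=1 v=4: DROP (t<6-4); WM=6
i=7 t=13 v=6: → [13,17); WM=6
i=8 t=12 v=2: → [9,17); WM=10
i=9 t=14 v=1: → [9,18); WM=10
i=10 t=14 v=1: → [9,18); WM=10
i=11 t=15 v=8: → [9,19); WM=12
i=12 t=10 v=9: → [9,19); WM=12
i=13 t=17 v=5: → [9,21); WM=12
i=14 t=18 v=9: → [9,22); WM=15
i=15 t=17 v=5: → [9,22); WM=15
i=16 t=18 v=5: → [9,22); WM=15
i=17 t=19 v=9: → [9,23); WM=16

[0,8)=3 [9,23)=6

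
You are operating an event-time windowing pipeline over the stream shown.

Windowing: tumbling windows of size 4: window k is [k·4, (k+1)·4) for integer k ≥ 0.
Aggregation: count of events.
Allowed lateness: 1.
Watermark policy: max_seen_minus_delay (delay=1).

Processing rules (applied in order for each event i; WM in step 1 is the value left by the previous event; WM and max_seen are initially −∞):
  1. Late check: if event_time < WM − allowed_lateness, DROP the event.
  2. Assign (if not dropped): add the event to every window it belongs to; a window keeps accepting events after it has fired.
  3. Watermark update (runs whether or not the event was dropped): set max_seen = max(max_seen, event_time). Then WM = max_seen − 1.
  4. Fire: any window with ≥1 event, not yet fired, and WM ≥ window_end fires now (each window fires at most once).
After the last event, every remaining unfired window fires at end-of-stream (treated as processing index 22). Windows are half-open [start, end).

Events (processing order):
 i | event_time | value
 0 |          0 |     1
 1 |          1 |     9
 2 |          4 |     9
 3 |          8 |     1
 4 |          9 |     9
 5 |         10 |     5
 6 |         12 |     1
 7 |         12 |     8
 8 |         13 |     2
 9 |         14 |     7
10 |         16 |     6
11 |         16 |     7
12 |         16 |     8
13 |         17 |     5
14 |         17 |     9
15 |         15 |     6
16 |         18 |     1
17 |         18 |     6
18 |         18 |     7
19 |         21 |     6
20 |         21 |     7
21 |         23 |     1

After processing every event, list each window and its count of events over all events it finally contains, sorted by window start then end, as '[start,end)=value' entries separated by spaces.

i=0 t=0 v=1: → [0,4); WM=-1
i=1 t=1 v=9: → [0,4); WM=0
i=2 t=4 v=9: → [4,8); WM=3
i=3 t=8 v=1: → [8,12); WM=7; [0,4) fires=2
i=4 t=9 v=9: → [8,12); WM=8; [4,8) fires=1
i=5 t=10 v=5: → [8,12); WM=9
i=6 t=12 v=1: → [12,16); WM=11
i=7 t=12 v=8: → [12,16); WM=11
i=8 t=13 v=2: → [12,16); WM=12; [8,12) fires=3
i=9 t=14 v=7: → [12,16); WM=13
i=10 t=16 v=6: → [16,20); WM=15
i=11 t=16 v=7: → [16,20); WM=15
i=12 t=16 v=8: → [16,20); WM=15
i=13 t=17 v=5: → [16,20); WM=16; [12,16) fires=4
i=14 t=17 v=9: → [16,20); WM=16
i=15 t=15 v=6: → [12,16); WM=16
i=16 t=18 v=1: → [16,20); WM=17
i=17 t=18 v=6: → [16,20); WM=17
i=18 t=18 v=7: → [16,20); WM=17
i=19 t=21 v=6: → [20,24); WM=20; [16,20) fires=8
i=20 t=21 v=7: → [20,24); WM=20
i=21 t=23 v=1: → [20,24); WM=22

[0,4)=2 [4,8)=1 [8,12)=3 [12,16)=5 [16,20)=8 [20,24)=3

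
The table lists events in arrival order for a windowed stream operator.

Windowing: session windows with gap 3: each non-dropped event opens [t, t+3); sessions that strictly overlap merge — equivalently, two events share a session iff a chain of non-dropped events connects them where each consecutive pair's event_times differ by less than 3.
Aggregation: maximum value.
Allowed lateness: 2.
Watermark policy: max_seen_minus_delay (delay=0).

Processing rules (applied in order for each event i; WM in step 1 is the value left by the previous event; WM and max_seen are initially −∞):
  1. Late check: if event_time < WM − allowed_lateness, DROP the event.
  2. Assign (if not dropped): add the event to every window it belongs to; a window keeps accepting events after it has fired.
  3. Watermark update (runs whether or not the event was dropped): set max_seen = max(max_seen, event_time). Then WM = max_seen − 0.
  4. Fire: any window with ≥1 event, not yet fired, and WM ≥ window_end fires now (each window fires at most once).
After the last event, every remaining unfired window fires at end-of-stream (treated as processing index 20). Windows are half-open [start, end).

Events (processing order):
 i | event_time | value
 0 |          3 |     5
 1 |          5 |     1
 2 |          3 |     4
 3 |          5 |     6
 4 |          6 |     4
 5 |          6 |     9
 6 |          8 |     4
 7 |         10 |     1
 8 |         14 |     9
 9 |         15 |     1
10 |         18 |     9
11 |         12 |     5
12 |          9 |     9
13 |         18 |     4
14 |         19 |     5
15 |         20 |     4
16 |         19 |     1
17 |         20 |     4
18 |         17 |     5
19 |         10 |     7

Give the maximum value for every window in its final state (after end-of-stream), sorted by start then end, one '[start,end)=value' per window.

[3,13)=9 [14,18)=9 [18,23)=9

i=0 t=3 v=5: → [3,6); WM=3
i=1 t=5 v=1: → [3,8); WM=5
i=2 t=3 v=4: → [3,8); WM=5
i=3 t=5 v=6: → [3,8); WM=5
i=4 t=6 v=4: → [3,9); WM=6
i=5 t=6 v=9: → [3,9); WM=6
i=6 t=8 v=4: → [3,11); WM=8
i=7 t=10 v=1: → [3,13); WM=10
i=8 t=14 v=9: → [14,17); WM=14
i=9 t=15 v=1: → [14,18); WM=15
i=10 t=18 v=9: → [18,21); WM=18
i=11 t=12 v=5: DROP (t<18-2); WM=18
i=12 t=9 v=9: DROP (t<18-2); WM=18
i=13 t=18 v=4: → [18,21); WM=18
i=14 t=19 v=5: → [18,22); WM=19
i=15 t=20 v=4: → [18,23); WM=20
i=16 t=19 v=1: → [18,23); WM=20
i=17 t=20 v=4: → [18,23); WM=20
i=18 t=17 v=5: DROP (t<20-2); WM=20
i=19 t=10 v=7: DROP (t<20-2); WM=20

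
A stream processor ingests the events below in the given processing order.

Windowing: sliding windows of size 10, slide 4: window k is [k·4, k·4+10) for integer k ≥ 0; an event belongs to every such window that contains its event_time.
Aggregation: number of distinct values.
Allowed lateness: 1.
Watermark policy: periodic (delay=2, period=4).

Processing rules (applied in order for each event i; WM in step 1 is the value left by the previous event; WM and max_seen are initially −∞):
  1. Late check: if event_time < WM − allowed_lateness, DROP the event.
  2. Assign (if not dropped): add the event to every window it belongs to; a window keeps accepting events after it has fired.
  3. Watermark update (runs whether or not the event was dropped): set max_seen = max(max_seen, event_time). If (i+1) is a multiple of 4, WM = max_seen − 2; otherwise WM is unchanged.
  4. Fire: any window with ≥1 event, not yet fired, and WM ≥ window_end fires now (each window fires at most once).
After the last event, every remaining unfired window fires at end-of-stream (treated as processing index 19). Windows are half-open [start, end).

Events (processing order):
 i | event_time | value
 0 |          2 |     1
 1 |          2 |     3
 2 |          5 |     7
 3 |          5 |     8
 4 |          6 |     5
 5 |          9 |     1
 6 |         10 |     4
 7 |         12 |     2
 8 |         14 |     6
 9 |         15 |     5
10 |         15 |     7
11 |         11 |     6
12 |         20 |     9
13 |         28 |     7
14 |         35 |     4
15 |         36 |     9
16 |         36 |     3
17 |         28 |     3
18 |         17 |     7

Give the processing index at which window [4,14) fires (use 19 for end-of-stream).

i=0 t=2 v=1: → [0,10); WM=−∞
i=1 t=2 v=3: → [0,10); WM=−∞
i=2 t=5 v=7: → [4,14),[0,10); WM=−∞
i=3 t=5 v=8: → [4,14),[0,10); WM=3
i=4 t=6 v=5: → [4,14),[0,10); WM=3
i=5 t=9 v=1: → [8,18),[4,14),[0,10); WM=3
i=6 t=10 v=4: → [8,18),[4,14); WM=3
i=7 t=12 v=2: → [12,22),[8,18),[4,14); WM=10; [0,10) fires=5
i=8 t=14 v=6: → [12,22),[8,18); WM=10
i=9 t=15 v=5: → [12,22),[8,18); WM=10
i=10 t=15 v=7: → [12,22),[8,18); WM=10
i=11 t=11 v=6: → [8,18),[4,14); WM=13
i=12 t=20 v=9: → [20,30),[16,26),[12,22); WM=13
i=13 t=28 v=7: → [28,38),[24,34),[20,30); WM=13
i=14 t=35 v=4: → [32,42),[28,38); WM=13
i=15 t=36 v=9: → [36,46),[32,42),[28,38); WM=34; [4,14) fires=7 [8,18) fires=6 [12,22) fires=5 [16,26) fires=1 [20,30) fires=2 [24,34) fires=1
i=16 t=36 v=3: → [36,46),[32,42),[28,38); WM=34
i=17 t=28 v=3: DROP (t<34-1); WM=34
i=18 t=17 v=7: DROP (t<34-1); WM=34

15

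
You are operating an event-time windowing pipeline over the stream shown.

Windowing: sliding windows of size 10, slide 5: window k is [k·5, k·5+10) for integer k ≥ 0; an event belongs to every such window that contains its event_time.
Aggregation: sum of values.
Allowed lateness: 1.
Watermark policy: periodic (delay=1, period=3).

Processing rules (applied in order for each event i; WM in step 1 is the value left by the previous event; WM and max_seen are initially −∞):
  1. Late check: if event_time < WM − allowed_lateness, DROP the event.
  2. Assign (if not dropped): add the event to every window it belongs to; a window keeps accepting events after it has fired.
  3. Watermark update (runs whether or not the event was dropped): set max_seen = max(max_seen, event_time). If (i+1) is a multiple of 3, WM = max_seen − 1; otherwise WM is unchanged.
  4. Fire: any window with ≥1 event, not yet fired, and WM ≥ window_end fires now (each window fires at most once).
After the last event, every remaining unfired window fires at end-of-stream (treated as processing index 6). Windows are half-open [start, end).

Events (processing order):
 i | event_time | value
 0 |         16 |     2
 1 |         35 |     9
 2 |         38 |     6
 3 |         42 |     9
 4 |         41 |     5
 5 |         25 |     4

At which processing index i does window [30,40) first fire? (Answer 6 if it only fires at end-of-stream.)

5

i=0 t=16 v=2: → [15,25),[10,20); WM=−∞
i=1 t=35 v=9: → [35,45),[30,40); WM=−∞
i=2 t=38 v=6: → [35,45),[30,40); WM=37; [10,20) fires=2 [15,25) fires=2
i=3 t=42 v=9: → [40,50),[35,45); WM=37
i=4 t=41 v=5: → [40,50),[35,45); WM=37
i=5 t=25 v=4: DROP (t<37-1); WM=41; [30,40) fires=15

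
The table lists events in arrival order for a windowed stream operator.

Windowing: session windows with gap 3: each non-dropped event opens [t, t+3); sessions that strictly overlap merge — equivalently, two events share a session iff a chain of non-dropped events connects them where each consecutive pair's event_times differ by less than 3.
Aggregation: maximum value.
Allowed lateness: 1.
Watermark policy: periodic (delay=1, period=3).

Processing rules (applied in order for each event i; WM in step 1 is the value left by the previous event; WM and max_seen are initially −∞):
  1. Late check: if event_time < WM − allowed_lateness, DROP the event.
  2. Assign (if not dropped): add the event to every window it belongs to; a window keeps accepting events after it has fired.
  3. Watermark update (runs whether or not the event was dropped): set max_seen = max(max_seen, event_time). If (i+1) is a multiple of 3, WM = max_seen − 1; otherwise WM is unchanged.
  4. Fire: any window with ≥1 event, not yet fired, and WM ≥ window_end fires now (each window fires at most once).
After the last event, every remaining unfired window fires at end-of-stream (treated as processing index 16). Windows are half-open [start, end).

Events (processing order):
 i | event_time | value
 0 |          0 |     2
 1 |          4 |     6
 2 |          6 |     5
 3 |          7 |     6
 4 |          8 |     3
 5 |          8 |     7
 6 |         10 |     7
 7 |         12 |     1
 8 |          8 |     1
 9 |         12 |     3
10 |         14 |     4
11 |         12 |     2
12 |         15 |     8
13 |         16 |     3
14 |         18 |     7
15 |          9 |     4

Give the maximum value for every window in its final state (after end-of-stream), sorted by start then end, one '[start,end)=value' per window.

i=0 t=0 v=2: → [0,3); WM=−∞
i=1 t=4 v=6: → [4,7); WM=−∞
i=2 t=6 v=5: → [4,9); WM=5
i=3 t=7 v=6: → [4,10); WM=5
i=4 t=8 v=3: → [4,11); WM=5
i=5 t=8 v=7: → [4,11); WM=7
i=6 t=10 v=7: → [4,13); WM=7
i=7 t=12 v=1: → [4,15); WM=7
i=8 t=8 v=1: → [4,15); WM=11
i=9 t=12 v=3: → [4,15); WM=11
i=10 t=14 v=4: → [4,17); WM=11
i=11 t=12 v=2: → [4,17); WM=13
i=12 t=15 v=8: → [4,18); WM=13
i=13 t=16 v=3: → [4,19); WM=13
i=14 t=18 v=7: → [4,21); WM=17
i=15 t=9 v=4: DROP (t<17-1); WM=17

[0,3)=2 [4,21)=8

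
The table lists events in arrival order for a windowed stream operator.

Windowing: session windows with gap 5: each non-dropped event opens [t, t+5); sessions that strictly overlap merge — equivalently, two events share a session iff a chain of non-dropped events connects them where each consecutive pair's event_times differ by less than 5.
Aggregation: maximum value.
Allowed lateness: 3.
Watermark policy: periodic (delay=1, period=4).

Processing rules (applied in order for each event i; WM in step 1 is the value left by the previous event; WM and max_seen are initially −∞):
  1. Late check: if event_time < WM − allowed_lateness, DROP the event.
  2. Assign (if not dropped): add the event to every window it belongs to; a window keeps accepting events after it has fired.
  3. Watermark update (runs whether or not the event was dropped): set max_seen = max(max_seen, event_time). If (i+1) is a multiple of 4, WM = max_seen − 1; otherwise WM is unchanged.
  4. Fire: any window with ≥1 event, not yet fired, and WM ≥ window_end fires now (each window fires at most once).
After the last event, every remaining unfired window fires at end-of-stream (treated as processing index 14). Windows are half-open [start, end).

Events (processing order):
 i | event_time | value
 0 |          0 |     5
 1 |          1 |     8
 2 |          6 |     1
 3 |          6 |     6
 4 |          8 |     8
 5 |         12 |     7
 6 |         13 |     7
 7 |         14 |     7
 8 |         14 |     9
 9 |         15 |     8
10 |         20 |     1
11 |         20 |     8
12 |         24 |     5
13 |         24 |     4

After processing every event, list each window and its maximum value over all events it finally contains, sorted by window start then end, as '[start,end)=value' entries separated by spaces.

[0,6)=8 [6,20)=9 [20,29)=8

i=0 t=0 v=5: → [0,5); WM=−∞
i=1 t=1 v=8: → [0,6); WM=−∞
i=2 t=6 v=1: → [6,11); WM=−∞
i=3 t=6 v=6: → [6,11); WM=5
i=4 t=8 v=8: → [6,13); WM=5
i=5 t=12 v=7: → [6,17); WM=5
i=6 t=13 v=7: → [6,18); WM=5
i=7 t=14 v=7: → [6,19); WM=13
i=8 t=14 v=9: → [6,19); WM=13
i=9 t=15 v=8: → [6,20); WM=13
i=10 t=20 v=1: → [20,25); WM=13
i=11 t=20 v=8: → [20,25); WM=19
i=12 t=24 v=5: → [20,29); WM=19
i=13 t=24 v=4: → [20,29); WM=19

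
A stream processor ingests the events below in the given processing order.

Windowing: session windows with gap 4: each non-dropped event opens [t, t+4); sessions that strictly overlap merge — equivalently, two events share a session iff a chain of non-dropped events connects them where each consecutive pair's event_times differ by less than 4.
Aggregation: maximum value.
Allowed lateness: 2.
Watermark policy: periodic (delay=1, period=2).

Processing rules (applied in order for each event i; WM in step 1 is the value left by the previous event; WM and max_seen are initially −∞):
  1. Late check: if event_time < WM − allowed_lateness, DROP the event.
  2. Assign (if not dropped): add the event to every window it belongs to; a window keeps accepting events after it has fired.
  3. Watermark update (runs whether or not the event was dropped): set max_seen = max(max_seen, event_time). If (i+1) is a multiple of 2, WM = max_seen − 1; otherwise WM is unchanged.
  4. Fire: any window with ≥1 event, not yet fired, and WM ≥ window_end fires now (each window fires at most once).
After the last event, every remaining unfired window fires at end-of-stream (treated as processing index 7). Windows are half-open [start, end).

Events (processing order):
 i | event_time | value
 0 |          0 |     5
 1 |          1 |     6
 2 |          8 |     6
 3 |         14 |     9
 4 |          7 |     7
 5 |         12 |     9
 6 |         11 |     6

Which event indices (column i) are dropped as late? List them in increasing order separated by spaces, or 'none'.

4

i=0 t=0 v=5: → [0,4); WM=−∞
i=1 t=1 v=6: → [0,5); WM=0
i=2 t=8 v=6: → [8,12); WM=0
i=3 t=14 v=9: → [14,18); WM=13
i=4 t=7 v=7: DROP (t<13-2); WM=13
i=5 t=12 v=9: → [12,18); WM=13
i=6 t=11 v=6: → [8,18); WM=13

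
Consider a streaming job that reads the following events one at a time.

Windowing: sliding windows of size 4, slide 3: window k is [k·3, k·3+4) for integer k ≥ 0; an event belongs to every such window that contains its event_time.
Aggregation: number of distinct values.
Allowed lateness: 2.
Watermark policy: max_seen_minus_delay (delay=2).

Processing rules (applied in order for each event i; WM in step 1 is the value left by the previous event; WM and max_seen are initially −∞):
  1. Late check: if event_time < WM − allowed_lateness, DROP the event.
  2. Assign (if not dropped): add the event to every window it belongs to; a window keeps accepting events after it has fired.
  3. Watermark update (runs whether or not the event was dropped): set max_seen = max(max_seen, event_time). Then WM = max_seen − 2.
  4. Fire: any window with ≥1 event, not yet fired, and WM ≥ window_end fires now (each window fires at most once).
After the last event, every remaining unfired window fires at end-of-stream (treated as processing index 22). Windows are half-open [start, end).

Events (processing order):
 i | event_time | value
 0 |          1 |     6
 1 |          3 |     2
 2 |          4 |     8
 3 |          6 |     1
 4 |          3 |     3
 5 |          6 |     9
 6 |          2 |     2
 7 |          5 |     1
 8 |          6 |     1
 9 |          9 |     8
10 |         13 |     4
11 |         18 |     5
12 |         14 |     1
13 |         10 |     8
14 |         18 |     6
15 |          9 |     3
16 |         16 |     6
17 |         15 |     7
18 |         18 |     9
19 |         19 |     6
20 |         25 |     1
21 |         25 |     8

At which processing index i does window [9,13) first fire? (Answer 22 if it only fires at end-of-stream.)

11

i=0 t=1 v=6: → [0,4); WM=-1
i=1 t=3 v=2: → [3,7),[0,4); WM=1
i=2 t=4 v=8: → [3,7); WM=2
i=3 t=6 v=1: → [6,10),[3,7); WM=4; [0,4) fires=2
i=4 t=3 v=3: → [3,7),[0,4); WM=4
i=5 t=6 v=9: → [6,10),[3,7); WM=4
i=6 t=2 v=2: → [0,4); WM=4
i=7 t=5 v=1: → [3,7); WM=4
i=8 t=6 v=1: → [6,10),[3,7); WM=4
i=9 t=9 v=8: → [9,13),[6,10); WM=7; [3,7) fires=5
i=10 t=13 v=4: → [12,16); WM=11; [6,10) fires=3
i=11 t=18 v=5: → [18,22),[15,19); WM=16; [9,13) fires=1 [12,16) fires=1
i=12 t=14 v=1: → [12,16); WM=16
i=13 t=10 v=8: DROP (t<16-2); WM=16
i=14 t=18 v=6: → [18,22),[15,19); WM=16
i=15 t=9 v=3: DROP (t<16-2); WM=16
i=16 t=16 v=6: → [15,19); WM=16
i=17 t=15 v=7: → [15,19),[12,16); WM=16
i=18 t=18 v=9: → [18,22),[15,19); WM=16
i=19 t=19 v=6: → [18,22); WM=17
i=20 t=25 v=1: → [24,28); WM=23; [15,19) fires=4 [18,22) fires=3
i=21 t=25 v=8: → [24,28); WM=23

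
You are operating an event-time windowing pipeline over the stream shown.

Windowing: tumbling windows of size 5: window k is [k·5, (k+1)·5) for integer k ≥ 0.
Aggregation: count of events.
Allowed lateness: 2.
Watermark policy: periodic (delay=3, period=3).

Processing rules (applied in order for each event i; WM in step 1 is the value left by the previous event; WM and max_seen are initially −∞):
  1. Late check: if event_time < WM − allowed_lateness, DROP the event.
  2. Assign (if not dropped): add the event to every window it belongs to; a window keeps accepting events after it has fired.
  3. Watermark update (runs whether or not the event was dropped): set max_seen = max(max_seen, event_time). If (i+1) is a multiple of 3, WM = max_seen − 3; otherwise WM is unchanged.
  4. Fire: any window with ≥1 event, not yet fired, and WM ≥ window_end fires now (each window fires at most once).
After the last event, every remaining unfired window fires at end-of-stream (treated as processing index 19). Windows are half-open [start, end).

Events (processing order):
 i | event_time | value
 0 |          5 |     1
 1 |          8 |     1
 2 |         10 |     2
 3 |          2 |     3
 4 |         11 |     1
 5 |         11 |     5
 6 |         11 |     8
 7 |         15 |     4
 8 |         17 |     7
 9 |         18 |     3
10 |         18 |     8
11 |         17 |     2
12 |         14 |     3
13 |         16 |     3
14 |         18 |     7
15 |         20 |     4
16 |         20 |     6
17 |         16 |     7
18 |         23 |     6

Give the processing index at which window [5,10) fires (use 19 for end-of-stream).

8

i=0 t=5 v=1: → [5,10); WM=−∞
i=1 t=8 v=1: → [5,10); WM=−∞
i=2 t=10 v=2: → [10,15); WM=7
i=3 t=2 v=3: DROP (t<7-2); WM=7
i=4 t=11 v=1: → [10,15); WM=7
i=5 t=11 v=5: → [10,15); WM=8
i=6 t=11 v=8: → [10,15); WM=8
i=7 t=15 v=4: → [15,20); WM=8
i=8 t=17 v=7: → [15,20); WM=14; [5,10) fires=2
i=9 t=18 v=3: → [15,20); WM=14
i=10 t=18 v=8: → [15,20); WM=14
i=11 t=17 v=2: → [15,20); WM=15; [10,15) fires=4
i=12 t=14 v=3: → [10,15); WM=15
i=13 t=16 v=3: → [15,20); WM=15
i=14 t=18 v=7: → [15,20); WM=15
i=15 t=20 v=4: → [20,25); WM=15
i=16 t=20 v=6: → [20,25); WM=15
i=17 t=16 v=7: → [15,20); WM=17
i=18 t=23 v=6: → [20,25); WM=17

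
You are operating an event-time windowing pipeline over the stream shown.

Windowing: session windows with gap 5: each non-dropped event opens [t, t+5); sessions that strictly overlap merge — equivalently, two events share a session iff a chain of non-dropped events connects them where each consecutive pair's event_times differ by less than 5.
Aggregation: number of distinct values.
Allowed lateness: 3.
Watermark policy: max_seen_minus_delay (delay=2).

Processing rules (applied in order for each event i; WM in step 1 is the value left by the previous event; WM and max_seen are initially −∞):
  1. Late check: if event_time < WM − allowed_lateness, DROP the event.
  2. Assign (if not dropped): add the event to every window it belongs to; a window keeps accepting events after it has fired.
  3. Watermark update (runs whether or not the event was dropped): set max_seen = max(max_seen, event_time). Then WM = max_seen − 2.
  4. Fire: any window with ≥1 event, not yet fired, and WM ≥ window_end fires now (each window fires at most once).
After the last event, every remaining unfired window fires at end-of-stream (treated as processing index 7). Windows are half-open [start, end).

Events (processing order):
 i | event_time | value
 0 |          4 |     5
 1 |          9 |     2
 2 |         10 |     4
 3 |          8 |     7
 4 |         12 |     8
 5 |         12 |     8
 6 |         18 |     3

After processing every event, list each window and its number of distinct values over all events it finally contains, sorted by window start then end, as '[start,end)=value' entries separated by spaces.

[4,17)=5 [18,23)=1

i=0 t=4 v=5: → [4,9); WM=2
i=1 t=9 v=2: → [9,14); WM=7
i=2 t=10 v=4: → [9,15); WM=8
i=3 t=8 v=7: → [4,15); WM=8
i=4 t=12 v=8: → [4,17); WM=10
i=5 t=12 v=8: → [4,17); WM=10
i=6 t=18 v=3: → [18,23); WM=16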